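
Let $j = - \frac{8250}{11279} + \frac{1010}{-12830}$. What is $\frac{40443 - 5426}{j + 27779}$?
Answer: $\frac{506729501269}{401976990574} \approx 1.2606$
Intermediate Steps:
$j = - \frac{11723929}{14470957}$ ($j = \left(-8250\right) \frac{1}{11279} + 1010 \left(- \frac{1}{12830}\right) = - \frac{8250}{11279} - \frac{101}{1283} = - \frac{11723929}{14470957} \approx -0.81017$)
$\frac{40443 - 5426}{j + 27779} = \frac{40443 - 5426}{- \frac{11723929}{14470957} + 27779} = \frac{35017}{\frac{401976990574}{14470957}} = 35017 \cdot \frac{14470957}{401976990574} = \frac{506729501269}{401976990574}$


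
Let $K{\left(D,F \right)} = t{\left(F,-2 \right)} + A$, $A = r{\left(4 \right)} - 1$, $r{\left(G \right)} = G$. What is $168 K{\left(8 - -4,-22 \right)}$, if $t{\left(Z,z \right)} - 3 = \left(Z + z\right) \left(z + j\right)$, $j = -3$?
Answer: $21168$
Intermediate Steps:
$t{\left(Z,z \right)} = 3 + \left(-3 + z\right) \left(Z + z\right)$ ($t{\left(Z,z \right)} = 3 + \left(Z + z\right) \left(z - 3\right) = 3 + \left(Z + z\right) \left(-3 + z\right) = 3 + \left(-3 + z\right) \left(Z + z\right)$)
$A = 3$ ($A = 4 - 1 = 3$)
$K{\left(D,F \right)} = 16 - 5 F$ ($K{\left(D,F \right)} = \left(3 + \left(-2\right)^{2} - 3 F - -6 + F \left(-2\right)\right) + 3 = \left(3 + 4 - 3 F + 6 - 2 F\right) + 3 = \left(13 - 5 F\right) + 3 = 16 - 5 F$)
$168 K{\left(8 - -4,-22 \right)} = 168 \left(16 - -110\right) = 168 \left(16 + 110\right) = 168 \cdot 126 = 21168$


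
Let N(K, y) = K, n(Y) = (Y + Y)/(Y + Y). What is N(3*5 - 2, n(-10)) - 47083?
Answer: -47070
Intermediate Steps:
n(Y) = 1 (n(Y) = (2*Y)/((2*Y)) = (1/(2*Y))*(2*Y) = 1)
N(3*5 - 2, n(-10)) - 47083 = (3*5 - 2) - 47083 = (15 - 2) - 47083 = 13 - 47083 = -47070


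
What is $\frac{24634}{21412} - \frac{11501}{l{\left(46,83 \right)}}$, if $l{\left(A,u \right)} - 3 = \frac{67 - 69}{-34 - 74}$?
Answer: $- \frac{6646996453}{1745078} \approx -3809.0$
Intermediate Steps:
$l{\left(A,u \right)} = \frac{163}{54}$ ($l{\left(A,u \right)} = 3 + \frac{67 - 69}{-34 - 74} = 3 - \frac{2}{-108} = 3 - - \frac{1}{54} = 3 + \frac{1}{54} = \frac{163}{54}$)
$\frac{24634}{21412} - \frac{11501}{l{\left(46,83 \right)}} = \frac{24634}{21412} - \frac{11501}{\frac{163}{54}} = 24634 \cdot \frac{1}{21412} - \frac{621054}{163} = \frac{12317}{10706} - \frac{621054}{163} = - \frac{6646996453}{1745078}$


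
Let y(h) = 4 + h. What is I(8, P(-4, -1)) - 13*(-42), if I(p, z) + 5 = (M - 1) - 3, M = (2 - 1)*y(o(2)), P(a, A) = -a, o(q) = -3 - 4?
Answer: 534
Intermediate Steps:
o(q) = -7
M = -3 (M = (2 - 1)*(4 - 7) = 1*(-3) = -3)
I(p, z) = -12 (I(p, z) = -5 + ((-3 - 1) - 3) = -5 + (-4 - 3) = -5 - 7 = -12)
I(8, P(-4, -1)) - 13*(-42) = -12 - 13*(-42) = -12 + 546 = 534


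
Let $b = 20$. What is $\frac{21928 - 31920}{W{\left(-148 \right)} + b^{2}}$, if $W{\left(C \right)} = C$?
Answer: $- \frac{2498}{63} \approx -39.651$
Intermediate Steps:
$\frac{21928 - 31920}{W{\left(-148 \right)} + b^{2}} = \frac{21928 - 31920}{-148 + 20^{2}} = - \frac{9992}{-148 + 400} = - \frac{9992}{252} = \left(-9992\right) \frac{1}{252} = - \frac{2498}{63}$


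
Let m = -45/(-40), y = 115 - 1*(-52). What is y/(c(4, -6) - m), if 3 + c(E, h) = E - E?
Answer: -1336/33 ≈ -40.485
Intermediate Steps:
c(E, h) = -3 (c(E, h) = -3 + (E - E) = -3 + 0 = -3)
y = 167 (y = 115 + 52 = 167)
m = 9/8 (m = -45*(-1/40) = 9/8 ≈ 1.1250)
y/(c(4, -6) - m) = 167/(-3 - 1*9/8) = 167/(-3 - 9/8) = 167/(-33/8) = -8/33*167 = -1336/33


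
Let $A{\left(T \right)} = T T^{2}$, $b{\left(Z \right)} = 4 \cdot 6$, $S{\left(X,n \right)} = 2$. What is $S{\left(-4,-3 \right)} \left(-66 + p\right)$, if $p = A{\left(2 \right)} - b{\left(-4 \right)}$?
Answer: $-164$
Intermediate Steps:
$b{\left(Z \right)} = 24$
$A{\left(T \right)} = T^{3}$
$p = -16$ ($p = 2^{3} - 24 = 8 - 24 = -16$)
$S{\left(-4,-3 \right)} \left(-66 + p\right) = 2 \left(-66 - 16\right) = 2 \left(-82\right) = -164$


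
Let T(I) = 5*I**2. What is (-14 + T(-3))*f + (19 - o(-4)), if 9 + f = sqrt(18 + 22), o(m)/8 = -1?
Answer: -252 + 62*sqrt(10) ≈ -55.939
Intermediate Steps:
o(m) = -8 (o(m) = 8*(-1) = -8)
f = -9 + 2*sqrt(10) (f = -9 + sqrt(18 + 22) = -9 + sqrt(40) = -9 + 2*sqrt(10) ≈ -2.6754)
(-14 + T(-3))*f + (19 - o(-4)) = (-14 + 5*(-3)**2)*(-9 + 2*sqrt(10)) + (19 - 1*(-8)) = (-14 + 5*9)*(-9 + 2*sqrt(10)) + (19 + 8) = (-14 + 45)*(-9 + 2*sqrt(10)) + 27 = 31*(-9 + 2*sqrt(10)) + 27 = (-279 + 62*sqrt(10)) + 27 = -252 + 62*sqrt(10)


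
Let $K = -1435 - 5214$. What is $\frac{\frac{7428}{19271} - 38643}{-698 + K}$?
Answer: $\frac{248227275}{47194679} \approx 5.2596$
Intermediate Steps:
$K = -6649$ ($K = -1435 - 5214 = -6649$)
$\frac{\frac{7428}{19271} - 38643}{-698 + K} = \frac{\frac{7428}{19271} - 38643}{-698 - 6649} = \frac{7428 \cdot \frac{1}{19271} - 38643}{-7347} = \left(\frac{7428}{19271} - 38643\right) \left(- \frac{1}{7347}\right) = \left(- \frac{744681825}{19271}\right) \left(- \frac{1}{7347}\right) = \frac{248227275}{47194679}$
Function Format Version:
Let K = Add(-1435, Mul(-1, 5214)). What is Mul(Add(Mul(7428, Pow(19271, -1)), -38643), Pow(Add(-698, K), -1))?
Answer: Rational(248227275, 47194679) ≈ 5.2596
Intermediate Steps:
K = -6649 (K = Add(-1435, -5214) = -6649)
Mul(Add(Mul(7428, Pow(19271, -1)), -38643), Pow(Add(-698, K), -1)) = Mul(Add(Mul(7428, Pow(19271, -1)), -38643), Pow(Add(-698, -6649), -1)) = Mul(Add(Mul(7428, Rational(1, 19271)), -38643), Pow(-7347, -1)) = Mul(Add(Rational(7428, 19271), -38643), Rational(-1, 7347)) = Mul(Rational(-744681825, 19271), Rational(-1, 7347)) = Rational(248227275, 47194679)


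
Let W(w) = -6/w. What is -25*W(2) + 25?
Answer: 100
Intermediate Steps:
-25*W(2) + 25 = -(-150)/2 + 25 = -25*(-3) + 25 = 75 + 25 = 100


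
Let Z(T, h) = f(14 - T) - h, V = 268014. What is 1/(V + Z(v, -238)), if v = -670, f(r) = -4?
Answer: 1/268248 ≈ 3.7279e-6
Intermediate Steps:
Z(T, h) = -4 - h
1/(V + Z(v, -238)) = 1/(268014 + (-4 - 1*(-238))) = 1/(268014 + (-4 + 238)) = 1/(268014 + 234) = 1/268248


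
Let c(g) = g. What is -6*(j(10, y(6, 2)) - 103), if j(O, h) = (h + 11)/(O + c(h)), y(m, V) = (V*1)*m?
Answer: 6729/11 ≈ 611.73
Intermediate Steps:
y(m, V) = V*m
j(O, h) = (11 + h)/(O + h) (j(O, h) = (h + 11)/(O + h) = (11 + h)/(O + h))
-6*(j(10, y(6, 2)) - 103) = -6*((11 + 2*6)/(10 + 2*6) - 103) = -6*((11 + 12)/(10 + 12) - 103) = -6*(23/22 - 103) = -6*(-2243)/22 = -1*(-6729/11) = 6729/11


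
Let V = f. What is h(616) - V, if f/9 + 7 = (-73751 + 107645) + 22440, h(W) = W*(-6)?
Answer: -510639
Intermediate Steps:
h(W) = -6*W
f = 506943 (f = -63 + 9*((-73751 + 107645) + 22440) = -63 + 9*(33894 + 22440) = -63 + 9*56334 = -63 + 507006 = 506943)
V = 506943
h(616) - V = -6*616 - 1*506943 = -3696 - 506943 = -510639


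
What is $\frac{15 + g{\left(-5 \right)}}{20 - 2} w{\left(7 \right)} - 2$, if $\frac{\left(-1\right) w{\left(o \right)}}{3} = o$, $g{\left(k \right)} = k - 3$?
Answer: $- \frac{61}{6} \approx -10.167$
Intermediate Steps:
$g{\left(k \right)} = -3 + k$ ($g{\left(k \right)} = k - 3 = -3 + k$)
$w{\left(o \right)} = - 3 o$
$\frac{15 + g{\left(-5 \right)}}{20 - 2} w{\left(7 \right)} - 2 = \frac{15 - 8}{20 - 2} \left(\left(-3\right) 7\right) - 2 = \frac{15 - 8}{18} \left(-21\right) - 2 = 7 \cdot \frac{1}{18} \left(-21\right) - 2 = \frac{7}{18} \left(-21\right) - 2 = - \frac{49}{6} - 2 = - \frac{61}{6}$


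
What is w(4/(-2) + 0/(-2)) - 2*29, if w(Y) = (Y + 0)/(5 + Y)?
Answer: -176/3 ≈ -58.667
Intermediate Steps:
w(Y) = Y/(5 + Y)
w(4/(-2) + 0/(-2)) - 2*29 = (4/(-2) + 0/(-2))/(5 + (4/(-2) + 0/(-2))) - 2*29 = (4*(-½) + 0*(-½))/(5 + (4*(-½) + 0*(-½))) - 58 = (-2 + 0)/(5 + (-2 + 0)) - 58 = -2/(5 - 2) - 58 = -2/3 - 58 = -2*⅓ - 58 = -⅔ - 58 = -176/3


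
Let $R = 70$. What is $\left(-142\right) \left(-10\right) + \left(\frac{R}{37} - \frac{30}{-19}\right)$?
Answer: $\frac{1000700}{703} \approx 1423.5$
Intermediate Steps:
$\left(-142\right) \left(-10\right) + \left(\frac{R}{37} - \frac{30}{-19}\right) = \left(-142\right) \left(-10\right) + \left(\frac{70}{37} - \frac{30}{-19}\right) = 1420 + \left(70 \cdot \frac{1}{37} - - \frac{30}{19}\right) = 1420 + \left(\frac{70}{37} + \frac{30}{19}\right) = 1420 + \frac{2440}{703} = \frac{1000700}{703}$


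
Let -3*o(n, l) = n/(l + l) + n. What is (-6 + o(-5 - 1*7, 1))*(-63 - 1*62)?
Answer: 0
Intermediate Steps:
o(n, l) = -n/3 - n/(6*l) (o(n, l) = -(n/(l + l) + n)/3 = -(n/((2*l)) + n)/3 = -((1/(2*l))*n + n)/3 = -(n/(2*l) + n)/3 = -(n + n/(2*l))/3 = -n/3 - n/(6*l))
(-6 + o(-5 - 1*7, 1))*(-63 - 1*62) = (-6 + (-(-5 - 1*7)/3 - ⅙*(-5 - 1*7)/1))*(-63 - 1*62) = (-6 + (-(-5 - 7)/3 - ⅙*(-5 - 7)*1))*(-63 - 62) = (-6 + (-⅓*(-12) - ⅙*(-12)*1))*(-125) = (-6 + (4 + 2))*(-125) = (-6 + 6)*(-125) = 0*(-125) = 0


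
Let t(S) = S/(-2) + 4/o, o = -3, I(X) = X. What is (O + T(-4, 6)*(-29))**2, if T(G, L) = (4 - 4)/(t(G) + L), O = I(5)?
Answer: 25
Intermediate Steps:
t(S) = -4/3 - S/2 (t(S) = S/(-2) + 4/(-3) = S*(-1/2) + 4*(-1/3) = -S/2 - 4/3 = -4/3 - S/2)
O = 5
T(G, L) = 0 (T(G, L) = (4 - 4)/((-4/3 - G/2) + L) = 0/(-4/3 + L - G/2) = 0)
(O + T(-4, 6)*(-29))**2 = (5 + 0*(-29))**2 = (5 + 0)**2 = 5**2 = 25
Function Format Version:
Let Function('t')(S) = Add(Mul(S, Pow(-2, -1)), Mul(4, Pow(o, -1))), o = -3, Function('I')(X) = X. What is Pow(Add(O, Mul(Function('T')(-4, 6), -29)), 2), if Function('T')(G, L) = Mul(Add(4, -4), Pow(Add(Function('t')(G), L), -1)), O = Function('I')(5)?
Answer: 25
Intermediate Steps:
Function('t')(S) = Add(Rational(-4, 3), Mul(Rational(-1, 2), S)) (Function('t')(S) = Add(Mul(S, Pow(-2, -1)), Mul(4, Pow(-3, -1))) = Add(Mul(S, Rational(-1, 2)), Mul(4, Rational(-1, 3))) = Add(Mul(Rational(-1, 2), S), Rational(-4, 3)) = Add(Rational(-4, 3), Mul(Rational(-1, 2), S)))
O = 5
Function('T')(G, L) = 0 (Function('T')(G, L) = Mul(Add(4, -4), Pow(Add(Add(Rational(-4, 3), Mul(Rational(-1, 2), G)), L), -1)) = Mul(0, Pow(Add(Rational(-4, 3), L, Mul(Rational(-1, 2), G)), -1)) = 0)
Pow(Add(O, Mul(Function('T')(-4, 6), -29)), 2) = Pow(Add(5, Mul(0, -29)), 2) = Pow(Add(5, 0), 2) = Pow(5, 2) = 25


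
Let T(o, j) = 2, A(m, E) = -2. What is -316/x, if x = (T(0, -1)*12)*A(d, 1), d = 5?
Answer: 79/12 ≈ 6.5833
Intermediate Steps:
x = -48 (x = (2*12)*(-2) = 24*(-2) = -48)
-316/x = -316/(-48) = -316*(-1/48) = 79/12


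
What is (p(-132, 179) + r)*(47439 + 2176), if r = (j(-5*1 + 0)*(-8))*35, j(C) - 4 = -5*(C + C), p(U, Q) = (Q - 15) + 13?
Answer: -741396945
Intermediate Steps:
p(U, Q) = -2 + Q (p(U, Q) = (-15 + Q) + 13 = -2 + Q)
j(C) = 4 - 10*C (j(C) = 4 - 5*(C + C) = 4 - 10*C)
r = -15120 (r = ((4 - 10*(-5*1 + 0))*(-8))*35 = ((4 - 10*(-5 + 0))*(-8))*35 = ((4 - 10*(-5))*(-8))*35 = ((4 + 50)*(-8))*35 = (54*(-8))*35 = -432*35 = -15120)
(p(-132, 179) + r)*(47439 + 2176) = ((-2 + 179) - 15120)*(47439 + 2176) = (177 - 15120)*49615 = -14943*49615 = -741396945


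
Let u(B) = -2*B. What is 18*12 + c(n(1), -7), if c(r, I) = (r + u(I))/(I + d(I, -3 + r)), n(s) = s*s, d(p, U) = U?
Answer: 643/3 ≈ 214.33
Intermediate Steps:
n(s) = s²
c(r, I) = (r - 2*I)/(-3 + I + r) (c(r, I) = (r - 2*I)/(I + (-3 + r)) = (r - 2*I)/(-3 + I + r))
18*12 + c(n(1), -7) = 18*12 + (1² - 2*(-7))/(-3 - 7 + 1²) = 216 + (1 + 14)/(-3 - 7 + 1) = 216 + 15/(-9) = 216 - ⅑*15 = 216 - 5/3 = 643/3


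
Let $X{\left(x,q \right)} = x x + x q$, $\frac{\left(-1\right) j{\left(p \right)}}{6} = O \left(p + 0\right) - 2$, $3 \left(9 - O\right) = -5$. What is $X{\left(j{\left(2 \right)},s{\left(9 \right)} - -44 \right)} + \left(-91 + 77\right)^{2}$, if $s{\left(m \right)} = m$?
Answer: $7504$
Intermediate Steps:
$O = \frac{32}{3}$ ($O = 9 - - \frac{5}{3} = 9 + \frac{5}{3} = \frac{32}{3} \approx 10.667$)
$j{\left(p \right)} = 12 - 64 p$ ($j{\left(p \right)} = - 6 \left(\frac{32 \left(p + 0\right)}{3} - 2\right) = - 6 \left(\frac{32 p}{3} - 2\right) = - 6 \left(-2 + \frac{32 p}{3}\right) = 12 - 64 p$)
$X{\left(x,q \right)} = x^{2} + q x$
$X{\left(j{\left(2 \right)},s{\left(9 \right)} - -44 \right)} + \left(-91 + 77\right)^{2} = \left(12 - 128\right) \left(\left(9 - -44\right) + \left(12 - 128\right)\right) + \left(-91 + 77\right)^{2} = \left(12 - 128\right) \left(\left(9 + 44\right) + \left(12 - 128\right)\right) + \left(-14\right)^{2} = - 116 \left(53 - 116\right) + 196 = \left(-116\right) \left(-63\right) + 196 = 7308 + 196 = 7504$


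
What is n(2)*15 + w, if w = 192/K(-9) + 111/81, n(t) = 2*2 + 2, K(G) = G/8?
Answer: -2141/27 ≈ -79.296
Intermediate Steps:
K(G) = G/8 (K(G) = G*(1/8) = G/8)
n(t) = 6 (n(t) = 4 + 2 = 6)
w = -4571/27 (w = 192/(((1/8)*(-9))) + 111/81 = 192/(-9/8) + 111*(1/81) = 192*(-8/9) + 37/27 = -512/3 + 37/27 = -4571/27 ≈ -169.30)
n(2)*15 + w = 6*15 - 4571/27 = 90 - 4571/27 = -2141/27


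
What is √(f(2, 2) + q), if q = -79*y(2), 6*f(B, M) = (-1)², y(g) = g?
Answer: I*√5682/6 ≈ 12.563*I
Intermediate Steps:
f(B, M) = ⅙ (f(B, M) = (⅙)*(-1)² = (⅙)*1 = ⅙)
q = -158 (q = -79*2 = -158)
√(f(2, 2) + q) = √(⅙ - 158) = √(-947/6) = I*√5682/6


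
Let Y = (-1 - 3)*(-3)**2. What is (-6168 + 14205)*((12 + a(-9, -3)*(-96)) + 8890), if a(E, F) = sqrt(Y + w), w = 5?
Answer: 71545374 - 771552*I*sqrt(31) ≈ 7.1545e+7 - 4.2958e+6*I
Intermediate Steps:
Y = -36 (Y = -4*9 = -36)
a(E, F) = I*sqrt(31) (a(E, F) = sqrt(-36 + 5) = sqrt(-31) = I*sqrt(31))
(-6168 + 14205)*((12 + a(-9, -3)*(-96)) + 8890) = (-6168 + 14205)*((12 + (I*sqrt(31))*(-96)) + 8890) = 8037*((12 - 96*I*sqrt(31)) + 8890) = 8037*(8902 - 96*I*sqrt(31)) = 71545374 - 771552*I*sqrt(31)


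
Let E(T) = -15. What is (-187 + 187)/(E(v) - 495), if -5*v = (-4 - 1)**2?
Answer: 0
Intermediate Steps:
v = -5 (v = -(-4 - 1)**2/5 = -1/5*(-5)**2 = -1/5*25 = -5)
(-187 + 187)/(E(v) - 495) = (-187 + 187)/(-15 - 495) = 0/(-510) = 0*(-1/510) = 0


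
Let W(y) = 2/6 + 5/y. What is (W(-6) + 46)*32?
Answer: 1456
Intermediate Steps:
W(y) = ⅓ + 5/y (W(y) = 2*(⅙) + 5/y = ⅓ + 5/y)
(W(-6) + 46)*32 = ((⅓)*(15 - 6)/(-6) + 46)*32 = ((⅓)*(-⅙)*9 + 46)*32 = (-½ + 46)*32 = (91/2)*32 = 1456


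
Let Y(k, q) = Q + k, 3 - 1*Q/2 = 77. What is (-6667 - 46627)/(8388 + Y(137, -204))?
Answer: -53294/8377 ≈ -6.3619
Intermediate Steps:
Q = -148 (Q = 6 - 2*77 = 6 - 154 = -148)
Y(k, q) = -148 + k
(-6667 - 46627)/(8388 + Y(137, -204)) = (-6667 - 46627)/(8388 + (-148 + 137)) = -53294/(8388 - 11) = -53294/8377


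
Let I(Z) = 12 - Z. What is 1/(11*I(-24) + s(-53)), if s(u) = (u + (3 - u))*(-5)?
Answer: 1/381 ≈ 0.0026247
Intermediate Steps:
s(u) = -15 (s(u) = 3*(-5) = -15)
1/(11*I(-24) + s(-53)) = 1/(11*(12 - 1*(-24)) - 15) = 1/(11*(12 + 24) - 15) = 1/(11*36 - 15) = 1/(396 - 15) = 1/381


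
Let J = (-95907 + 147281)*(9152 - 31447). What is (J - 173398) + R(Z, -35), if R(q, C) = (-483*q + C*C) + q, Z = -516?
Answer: -1145306791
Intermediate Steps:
R(q, C) = C² - 482*q (R(q, C) = (-483*q + C²) + q = (C² - 483*q) + q = C² - 482*q)
J = -1145383330 (J = 51374*(-22295) = -1145383330)
(J - 173398) + R(Z, -35) = (-1145383330 - 173398) + ((-35)² - 482*(-516)) = -1145556728 + (1225 + 248712) = -1145556728 + 249937 = -1145306791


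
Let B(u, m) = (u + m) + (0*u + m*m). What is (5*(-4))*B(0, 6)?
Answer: -840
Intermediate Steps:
B(u, m) = m + u + m² (B(u, m) = (m + u) + (0 + m²) = (m + u) + m² = m + u + m²)
(5*(-4))*B(0, 6) = (5*(-4))*(6 + 0 + 6²) = -20*(6 + 0 + 36) = -20*42 = -840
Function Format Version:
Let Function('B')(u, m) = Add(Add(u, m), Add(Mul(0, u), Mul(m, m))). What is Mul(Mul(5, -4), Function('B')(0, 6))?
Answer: -840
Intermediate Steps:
Function('B')(u, m) = Add(m, u, Pow(m, 2)) (Function('B')(u, m) = Add(Add(m, u), Add(0, Pow(m, 2))) = Add(Add(m, u), Pow(m, 2)) = Add(m, u, Pow(m, 2)))
Mul(Mul(5, -4), Function('B')(0, 6)) = Mul(Mul(5, -4), Add(6, 0, Pow(6, 2))) = Mul(-20, Add(6, 0, 36)) = Mul(-20, 42) = -840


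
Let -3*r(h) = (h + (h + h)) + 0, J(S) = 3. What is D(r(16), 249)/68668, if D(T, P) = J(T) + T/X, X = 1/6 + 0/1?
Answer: -93/68668 ≈ -0.0013543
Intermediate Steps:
X = ⅙ (X = 1*(⅙) + 0*1 = ⅙ + 0 = ⅙ ≈ 0.16667)
r(h) = -h (r(h) = -((h + (h + h)) + 0)/3 = -((h + 2*h) + 0)/3 = -(3*h + 0)/3 = -h)
D(T, P) = 3 + 6*T (D(T, P) = 3 + T/(⅙) = 3 + 6*T)
D(r(16), 249)/68668 = (3 + 6*(-1*16))/68668 = (3 + 6*(-16))*(1/68668) = (3 - 96)*(1/68668) = -93*1/68668 = -93/68668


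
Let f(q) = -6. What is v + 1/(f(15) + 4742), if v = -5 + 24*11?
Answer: 1226625/4736 ≈ 259.00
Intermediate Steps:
v = 259 (v = -5 + 264 = 259)
v + 1/(f(15) + 4742) = 259 + 1/(-6 + 4742) = 259 + 1/4736 = 1226625/4736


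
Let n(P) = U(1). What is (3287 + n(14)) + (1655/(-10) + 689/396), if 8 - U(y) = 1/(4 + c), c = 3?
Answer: 8679401/2772 ≈ 3131.1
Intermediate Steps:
U(y) = 55/7 (U(y) = 8 - 1/(4 + 3) = 8 - 1/7 = 55/7)
n(P) = 55/7
(3287 + n(14)) + (1655/(-10) + 689/396) = (3287 + 55/7) + (1655/(-10) + 689/396) = 23064/7 + (1655*(-1/10) + 689*(1/396)) = 23064/7 + (-331/2 + 689/396) = 23064/7 - 64849/396 = 8679401/2772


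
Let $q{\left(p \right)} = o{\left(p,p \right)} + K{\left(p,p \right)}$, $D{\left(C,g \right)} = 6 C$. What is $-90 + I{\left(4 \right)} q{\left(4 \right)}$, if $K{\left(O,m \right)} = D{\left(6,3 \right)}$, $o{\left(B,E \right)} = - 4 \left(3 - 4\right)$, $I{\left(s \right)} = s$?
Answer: $70$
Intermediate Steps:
$o{\left(B,E \right)} = 4$ ($o{\left(B,E \right)} = \left(-4\right) \left(-1\right) = 4$)
$K{\left(O,m \right)} = 36$ ($K{\left(O,m \right)} = 6 \cdot 6 = 36$)
$q{\left(p \right)} = 40$ ($q{\left(p \right)} = 4 + 36 = 40$)
$-90 + I{\left(4 \right)} q{\left(4 \right)} = -90 + 4 \cdot 40 = -90 + 160 = 70$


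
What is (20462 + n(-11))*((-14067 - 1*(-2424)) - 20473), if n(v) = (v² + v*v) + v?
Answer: -664576388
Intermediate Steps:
n(v) = v + 2*v² (n(v) = (v² + v²) + v = 2*v² + v = v + 2*v²)
(20462 + n(-11))*((-14067 - 1*(-2424)) - 20473) = (20462 - 11*(1 + 2*(-11)))*((-14067 - 1*(-2424)) - 20473) = (20462 - 11*(1 - 22))*((-14067 + 2424) - 20473) = (20462 - 11*(-21))*(-11643 - 20473) = (20462 + 231)*(-32116) = 20693*(-32116) = -664576388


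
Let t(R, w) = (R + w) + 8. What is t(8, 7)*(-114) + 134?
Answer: -2488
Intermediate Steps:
t(R, w) = 8 + R + w
t(8, 7)*(-114) + 134 = (8 + 8 + 7)*(-114) + 134 = 23*(-114) + 134 = -2622 + 134 = -2488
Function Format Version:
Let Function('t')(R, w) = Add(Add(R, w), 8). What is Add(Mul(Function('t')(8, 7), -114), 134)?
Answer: -2488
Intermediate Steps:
Function('t')(R, w) = Add(8, R, w)
Add(Mul(Function('t')(8, 7), -114), 134) = Add(Mul(Add(8, 8, 7), -114), 134) = Add(Mul(23, -114), 134) = Add(-2622, 134) = -2488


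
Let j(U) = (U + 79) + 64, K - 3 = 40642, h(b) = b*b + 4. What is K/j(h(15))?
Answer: 40645/372 ≈ 109.26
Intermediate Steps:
h(b) = 4 + b² (h(b) = b² + 4 = 4 + b²)
K = 40645 (K = 3 + 40642 = 40645)
j(U) = 143 + U (j(U) = (79 + U) + 64 = 143 + U)
K/j(h(15)) = 40645/(143 + (4 + 15²)) = 40645/(143 + (4 + 225)) = 40645/(143 + 229) = 40645/372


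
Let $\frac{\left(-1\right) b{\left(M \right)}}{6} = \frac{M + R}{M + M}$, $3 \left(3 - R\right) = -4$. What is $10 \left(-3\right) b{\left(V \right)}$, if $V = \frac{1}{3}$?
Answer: $1260$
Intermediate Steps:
$R = \frac{13}{3}$ ($R = 3 - - \frac{4}{3} = 3 + \frac{4}{3} = \frac{13}{3} \approx 4.3333$)
$V = \frac{1}{3} \approx 0.33333$
$b{\left(M \right)} = - \frac{3 \left(\frac{13}{3} + M\right)}{M}$ ($b{\left(M \right)} = - 6 \frac{M + \frac{13}{3}}{M + M} = - 6 \frac{\frac{13}{3} + M}{2 M} = - \frac{3 \left(\frac{13}{3} + M\right)}{M}$)
$10 \left(-3\right) b{\left(V \right)} = 10 \left(-3\right) \left(-3 - 13 \frac{1}{\frac{1}{3}}\right) = - 30 \left(-3 - 39\right) = \left(-30\right) \left(-42\right) = 1260$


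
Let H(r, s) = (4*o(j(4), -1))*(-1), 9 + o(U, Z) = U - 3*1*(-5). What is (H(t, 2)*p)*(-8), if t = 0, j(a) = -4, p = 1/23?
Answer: 64/23 ≈ 2.7826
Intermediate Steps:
p = 1/23 ≈ 0.043478
o(U, Z) = 6 + U (o(U, Z) = -9 + (U - 3*1*(-5)) = -9 + (U - 3*(-5)) = -9 + (U + 15) = -9 + (15 + U) = 6 + U)
H(r, s) = -8 (H(r, s) = (4*(6 - 4))*(-1) = (4*2)*(-1) = 8*(-1) = -8)
(H(t, 2)*p)*(-8) = -8*1/23*(-8) = -8/23*(-8) = 64/23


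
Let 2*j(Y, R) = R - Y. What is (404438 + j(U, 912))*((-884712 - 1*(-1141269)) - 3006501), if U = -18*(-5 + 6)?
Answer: -1113460575432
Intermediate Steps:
U = -18 (U = -18*1 = -18)
j(Y, R) = R/2 - Y/2 (j(Y, R) = (R - Y)/2 = R/2 - Y/2)
(404438 + j(U, 912))*((-884712 - 1*(-1141269)) - 3006501) = (404438 + ((½)*912 - ½*(-18)))*((-884712 - 1*(-1141269)) - 3006501) = (404438 + (456 + 9))*((-884712 + 1141269) - 3006501) = (404438 + 465)*(256557 - 3006501) = 404903*(-2749944) = -1113460575432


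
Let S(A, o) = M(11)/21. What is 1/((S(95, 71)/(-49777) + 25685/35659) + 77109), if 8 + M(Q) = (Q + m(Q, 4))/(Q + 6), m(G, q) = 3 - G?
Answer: 6963453861/536949979561081 ≈ 1.2969e-5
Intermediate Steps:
M(Q) = -8 + 3/(6 + Q) (M(Q) = -8 + (Q + (3 - Q))/(Q + 6) = -8 + 3/(6 + Q))
S(A, o) = -19/51 (S(A, o) = ((-45 - 8*11)/(6 + 11))/21 = ((-45 - 88)/17)*(1/21) = ((1/17)*(-133))*(1/21) = -133/17*1/21 = -19/51)
1/((S(95, 71)/(-49777) + 25685/35659) + 77109) = 1/((-19/51/(-49777) + 25685/35659) + 77109) = 1/((-19/51*(-1/49777) + 25685*(1/35659)) + 77109) = 1/((19/2538627 + 25685/35659) + 77109) = 1/(5015793232/6963453861 + 77109) = 1/(536949979561081/6963453861) = 6963453861/536949979561081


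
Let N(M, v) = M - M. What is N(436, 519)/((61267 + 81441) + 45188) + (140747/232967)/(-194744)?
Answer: -140747/45368925448 ≈ -3.1023e-6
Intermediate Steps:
N(M, v) = 0
N(436, 519)/((61267 + 81441) + 45188) + (140747/232967)/(-194744) = 0/((61267 + 81441) + 45188) + (140747/232967)/(-194744) = 0/(142708 + 45188) + (140747*(1/232967))*(-1/194744) = 0/187896 + (140747/232967)*(-1/194744) = 0*(1/187896) - 140747/45368925448 = 0 - 140747/45368925448 = -140747/45368925448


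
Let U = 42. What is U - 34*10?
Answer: -298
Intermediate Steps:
U - 34*10 = 42 - 34*10 = 42 - 340 = -298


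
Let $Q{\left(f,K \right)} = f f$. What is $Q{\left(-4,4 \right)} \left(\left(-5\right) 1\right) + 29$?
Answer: $-51$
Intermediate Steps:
$Q{\left(f,K \right)} = f^{2}$
$Q{\left(-4,4 \right)} \left(\left(-5\right) 1\right) + 29 = \left(-4\right)^{2} \left(\left(-5\right) 1\right) + 29 = 16 \left(-5\right) + 29 = -80 + 29 = -51$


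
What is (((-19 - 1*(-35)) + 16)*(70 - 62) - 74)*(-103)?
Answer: -18746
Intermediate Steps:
(((-19 - 1*(-35)) + 16)*(70 - 62) - 74)*(-103) = (((-19 + 35) + 16)*8 - 74)*(-103) = ((16 + 16)*8 - 74)*(-103) = (32*8 - 74)*(-103) = (256 - 74)*(-103) = 182*(-103) = -18746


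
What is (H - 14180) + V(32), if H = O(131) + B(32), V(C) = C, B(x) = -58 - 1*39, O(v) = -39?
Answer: -14284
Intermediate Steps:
B(x) = -97 (B(x) = -58 - 39 = -97)
H = -136 (H = -39 - 97 = -136)
(H - 14180) + V(32) = (-136 - 14180) + 32 = -14316 + 32 = -14284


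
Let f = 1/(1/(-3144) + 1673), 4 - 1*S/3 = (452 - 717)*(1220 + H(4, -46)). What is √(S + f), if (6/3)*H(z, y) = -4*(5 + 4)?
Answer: √26438319208265923626/5259911 ≈ 977.55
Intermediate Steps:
H(z, y) = -18 (H(z, y) = (-4*(5 + 4))/2 = (-4*9)/2 = (½)*(-36) = -18)
S = 955602 (S = 12 - 3*(452 - 717)*(1220 - 18) = 12 - (-795)*1202 = 12 - 3*(-318530) = 12 + 955590 = 955602)
f = 3144/5259911 (f = 1/(-1/3144 + 1673) = 1/(5259911/3144) = 3144/5259911 ≈ 0.00059773)
√(S + f) = √(955602 + 3144/5259911) = √(5026381474566/5259911) = √26438319208265923626/5259911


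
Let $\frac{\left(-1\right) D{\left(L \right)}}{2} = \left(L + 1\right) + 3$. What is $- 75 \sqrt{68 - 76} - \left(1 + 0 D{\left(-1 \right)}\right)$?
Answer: $-1 - 150 i \sqrt{2} \approx -1.0 - 212.13 i$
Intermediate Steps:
$D{\left(L \right)} = -8 - 2 L$ ($D{\left(L \right)} = - 2 \left(\left(L + 1\right) + 3\right) = - 2 \left(\left(1 + L\right) + 3\right) = - 2 \left(4 + L\right) = -8 - 2 L$)
$- 75 \sqrt{68 - 76} - \left(1 + 0 D{\left(-1 \right)}\right) = - 75 \sqrt{68 - 76} - \left(1 + 0 \left(-8 - -2\right)\right) = - 75 \sqrt{-8} - \left(1 + 0 \left(-8 + 2\right)\right) = - 75 \cdot 2 i \sqrt{2} + \left(-1 + 0 \left(-6\right)\right) = - 150 i \sqrt{2} + \left(-1 + 0\right) = - 150 i \sqrt{2} - 1 = -1 - 150 i \sqrt{2}$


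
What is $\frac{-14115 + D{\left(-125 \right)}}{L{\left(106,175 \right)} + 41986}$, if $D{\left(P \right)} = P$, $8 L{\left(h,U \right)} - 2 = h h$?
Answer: $- \frac{56960}{173563} \approx -0.32818$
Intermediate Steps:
$L{\left(h,U \right)} = \frac{1}{4} + \frac{h^{2}}{8}$ ($L{\left(h,U \right)} = \frac{1}{4} + \frac{h h}{8} = \frac{1}{4} + \frac{h^{2}}{8}$)
$\frac{-14115 + D{\left(-125 \right)}}{L{\left(106,175 \right)} + 41986} = \frac{-14115 - 125}{\left(\frac{1}{4} + \frac{106^{2}}{8}\right) + 41986} = - \frac{14240}{\left(\frac{1}{4} + \frac{1}{8} \cdot 11236\right) + 41986} = - \frac{14240}{\left(\frac{1}{4} + \frac{2809}{2}\right) + 41986} = - \frac{14240}{\frac{5619}{4} + 41986} = - \frac{14240}{\frac{173563}{4}} = \left(-14240\right) \frac{4}{173563} = - \frac{56960}{173563}$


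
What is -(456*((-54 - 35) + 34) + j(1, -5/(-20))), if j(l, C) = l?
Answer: 25079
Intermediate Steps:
-(456*((-54 - 35) + 34) + j(1, -5/(-20))) = -(456*((-54 - 35) + 34) + 1) = -(456*(-89 + 34) + 1) = -(456*(-55) + 1) = -(-25080 + 1) = -1*(-25079) = 25079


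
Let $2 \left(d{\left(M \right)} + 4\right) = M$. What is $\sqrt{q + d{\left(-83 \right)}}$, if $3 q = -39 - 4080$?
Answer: $\frac{i \sqrt{5674}}{2} \approx 37.663 i$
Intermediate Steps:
$q = -1373$ ($q = \frac{-39 - 4080}{3} = \frac{1}{3} \left(-4119\right) = -1373$)
$d{\left(M \right)} = -4 + \frac{M}{2}$
$\sqrt{q + d{\left(-83 \right)}} = \sqrt{-1373 + \left(-4 + \frac{1}{2} \left(-83\right)\right)} = \sqrt{-1373 - \frac{91}{2}} = \sqrt{- \frac{2837}{2}} = \frac{i \sqrt{5674}}{2}$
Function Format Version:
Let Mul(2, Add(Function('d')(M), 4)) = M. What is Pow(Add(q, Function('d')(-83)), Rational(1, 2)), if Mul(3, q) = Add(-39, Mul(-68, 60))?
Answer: Mul(Rational(1, 2), I, Pow(5674, Rational(1, 2))) ≈ Mul(37.663, I)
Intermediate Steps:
q = -1373 (q = Mul(Rational(1, 3), Add(-39, Mul(-68, 60))) = Mul(Rational(1, 3), Add(-39, -4080)) = Mul(Rational(1, 3), -4119) = -1373)
Function('d')(M) = Add(-4, Mul(Rational(1, 2), M))
Pow(Add(q, Function('d')(-83)), Rational(1, 2)) = Pow(Add(-1373, Add(-4, Mul(Rational(1, 2), -83))), Rational(1, 2)) = Pow(Add(-1373, Add(-4, Rational(-83, 2))), Rational(1, 2)) = Pow(Add(-1373, Rational(-91, 2)), Rational(1, 2)) = Pow(Rational(-2837, 2), Rational(1, 2)) = Mul(Rational(1, 2), I, Pow(5674, Rational(1, 2)))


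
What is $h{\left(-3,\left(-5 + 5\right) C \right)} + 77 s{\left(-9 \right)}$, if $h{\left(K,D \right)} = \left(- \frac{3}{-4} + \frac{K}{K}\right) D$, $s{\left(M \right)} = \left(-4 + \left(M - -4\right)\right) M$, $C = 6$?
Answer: $6237$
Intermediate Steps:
$s{\left(M \right)} = M^{2}$ ($s{\left(M \right)} = \left(-4 + \left(M + 4\right)\right) M = \left(-4 + \left(4 + M\right)\right) M = M M = M^{2}$)
$h{\left(K,D \right)} = \frac{7 D}{4}$ ($h{\left(K,D \right)} = \left(\left(-3\right) \left(- \frac{1}{4}\right) + 1\right) D = \left(\frac{3}{4} + 1\right) D = \frac{7 D}{4}$)
$h{\left(-3,\left(-5 + 5\right) C \right)} + 77 s{\left(-9 \right)} = \frac{7 \left(-5 + 5\right) 6}{4} + 77 \left(-9\right)^{2} = \frac{7 \cdot 0 \cdot 6}{4} + 77 \cdot 81 = \frac{7}{4} \cdot 0 + 6237 = 0 + 6237 = 6237$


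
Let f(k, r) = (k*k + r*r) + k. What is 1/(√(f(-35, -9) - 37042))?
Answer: -I*√35771/35771 ≈ -0.0052873*I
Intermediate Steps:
f(k, r) = k + k² + r² (f(k, r) = (k² + r²) + k = k + k² + r²)
1/(√(f(-35, -9) - 37042)) = 1/(√((-35 + (-35)² + (-9)²) - 37042)) = 1/(√((-35 + 1225 + 81) - 37042)) = 1/(√(1271 - 37042)) = 1/(√(-35771)) = 1/(I*√35771) = -I*√35771/35771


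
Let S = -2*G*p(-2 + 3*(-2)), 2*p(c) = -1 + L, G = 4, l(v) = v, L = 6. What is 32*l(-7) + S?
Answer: -244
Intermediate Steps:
p(c) = 5/2 (p(c) = (-1 + 6)/2 = (½)*5 = 5/2)
S = -20 (S = -2*4*5/2 = -8*5/2 = -1*20 = -20)
32*l(-7) + S = 32*(-7) - 20 = -224 - 20 = -244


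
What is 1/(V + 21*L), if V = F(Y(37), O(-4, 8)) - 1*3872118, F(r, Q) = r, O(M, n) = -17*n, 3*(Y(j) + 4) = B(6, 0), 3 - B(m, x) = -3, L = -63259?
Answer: -1/5200559 ≈ -1.9229e-7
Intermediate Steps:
B(m, x) = 6 (B(m, x) = 3 - 1*(-3) = 3 + 3 = 6)
Y(j) = -2 (Y(j) = -4 + (1/3)*6 = -4 + 2 = -2)
V = -3872120 (V = -2 - 1*3872118 = -2 - 3872118 = -3872120)
1/(V + 21*L) = 1/(-3872120 + 21*(-63259)) = 1/(-3872120 - 1328439) = 1/(-5200559) = -1/5200559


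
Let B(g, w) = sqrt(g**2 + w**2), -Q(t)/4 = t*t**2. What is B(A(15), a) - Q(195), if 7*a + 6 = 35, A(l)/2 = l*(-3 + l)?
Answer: 29659500 + sqrt(6351241)/7 ≈ 2.9660e+7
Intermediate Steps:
A(l) = 2*l*(-3 + l) (A(l) = 2*(l*(-3 + l)) = 2*l*(-3 + l))
Q(t) = -4*t**3 (Q(t) = -4*t*t**2 = -4*t**3)
a = 29/7 (a = -6/7 + (1/7)*35 = -6/7 + 5 = 29/7 ≈ 4.1429)
B(A(15), a) - Q(195) = sqrt((2*15*(-3 + 15))**2 + (29/7)**2) - (-4)*195**3 = sqrt((2*15*12)**2 + 841/49) - (-4)*7414875 = sqrt(360**2 + 841/49) - 1*(-29659500) = sqrt(129600 + 841/49) + 29659500 = sqrt(6351241/49) + 29659500 = sqrt(6351241)/7 + 29659500 = 29659500 + sqrt(6351241)/7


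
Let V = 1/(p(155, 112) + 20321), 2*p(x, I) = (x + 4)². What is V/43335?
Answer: 2/2856773205 ≈ 7.0009e-10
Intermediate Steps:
p(x, I) = (4 + x)²/2 (p(x, I) = (x + 4)²/2 = (4 + x)²/2)
V = 2/65923 (V = 1/((4 + 155)²/2 + 20321) = 1/((½)*159² + 20321) = 1/((½)*25281 + 20321) = 1/(25281/2 + 20321) = 1/(65923/2) = 2/65923 ≈ 3.0338e-5)
V/43335 = (2/65923)/43335 = (2/65923)*(1/43335) = 2/2856773205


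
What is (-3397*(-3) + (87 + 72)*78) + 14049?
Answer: 36642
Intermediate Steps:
(-3397*(-3) + (87 + 72)*78) + 14049 = (10191 + 159*78) + 14049 = (10191 + 12402) + 14049 = 22593 + 14049 = 36642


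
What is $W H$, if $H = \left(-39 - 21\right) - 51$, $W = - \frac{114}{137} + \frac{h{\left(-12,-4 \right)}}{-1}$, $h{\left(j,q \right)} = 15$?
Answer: $\frac{240759}{137} \approx 1757.4$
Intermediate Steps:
$W = - \frac{2169}{137}$ ($W = - \frac{114}{137} + \frac{15}{-1} = \left(-114\right) \frac{1}{137} + 15 \left(-1\right) = - \frac{114}{137} - 15 = - \frac{2169}{137} \approx -15.832$)
$H = -111$ ($H = -60 - 51 = -111$)
$W H = \left(- \frac{2169}{137}\right) \left(-111\right) = \frac{240759}{137}$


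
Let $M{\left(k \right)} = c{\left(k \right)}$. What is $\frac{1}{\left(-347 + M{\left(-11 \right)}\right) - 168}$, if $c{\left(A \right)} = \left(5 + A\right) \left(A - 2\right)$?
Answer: $- \frac{1}{437} \approx -0.0022883$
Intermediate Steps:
$c{\left(A \right)} = \left(-2 + A\right) \left(5 + A\right)$ ($c{\left(A \right)} = \left(5 + A\right) \left(-2 + A\right) = \left(-2 + A\right) \left(5 + A\right)$)
$M{\left(k \right)} = -10 + k^{2} + 3 k$
$\frac{1}{\left(-347 + M{\left(-11 \right)}\right) - 168} = \frac{1}{\left(-347 + \left(-10 + \left(-11\right)^{2} + 3 \left(-11\right)\right)\right) - 168} = \frac{1}{\left(-347 - -78\right) - 168} = \frac{1}{\left(-347 + 78\right) - 168} = \frac{1}{-269 - 168} = \frac{1}{-437} = - \frac{1}{437}$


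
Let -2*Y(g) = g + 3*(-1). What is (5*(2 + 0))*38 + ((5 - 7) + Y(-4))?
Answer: 763/2 ≈ 381.50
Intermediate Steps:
Y(g) = 3/2 - g/2 (Y(g) = -(g + 3*(-1))/2 = -(g - 3)/2 = -(-3 + g)/2 = 3/2 - g/2)
(5*(2 + 0))*38 + ((5 - 7) + Y(-4)) = (5*(2 + 0))*38 + ((5 - 7) + (3/2 - ½*(-4))) = (5*2)*38 + (-2 + (3/2 + 2)) = 10*38 + (-2 + 7/2) = 380 + 3/2 = 763/2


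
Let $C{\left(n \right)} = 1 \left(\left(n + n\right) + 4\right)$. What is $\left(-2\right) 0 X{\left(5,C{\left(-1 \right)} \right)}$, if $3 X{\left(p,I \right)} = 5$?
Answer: $0$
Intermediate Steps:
$C{\left(n \right)} = 4 + 2 n$ ($C{\left(n \right)} = 1 \left(2 n + 4\right) = 1 \left(4 + 2 n\right) = 4 + 2 n$)
$X{\left(p,I \right)} = \frac{5}{3}$ ($X{\left(p,I \right)} = \frac{1}{3} \cdot 5 = \frac{5}{3}$)
$\left(-2\right) 0 X{\left(5,C{\left(-1 \right)} \right)} = \left(-2\right) 0 \cdot \frac{5}{3} = 0 \cdot \frac{5}{3} = 0$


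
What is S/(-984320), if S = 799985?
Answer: -159997/196864 ≈ -0.81273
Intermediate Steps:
S/(-984320) = 799985/(-984320) = 799985*(-1/984320) = -159997/196864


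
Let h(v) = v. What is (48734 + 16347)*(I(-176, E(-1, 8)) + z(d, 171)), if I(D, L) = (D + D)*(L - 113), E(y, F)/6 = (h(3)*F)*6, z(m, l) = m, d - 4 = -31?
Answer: -17206049699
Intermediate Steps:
d = -27 (d = 4 - 31 = -27)
E(y, F) = 108*F (E(y, F) = 6*((3*F)*6) = 6*(18*F) = 108*F)
I(D, L) = 2*D*(-113 + L) (I(D, L) = (2*D)*(-113 + L) = 2*D*(-113 + L))
(48734 + 16347)*(I(-176, E(-1, 8)) + z(d, 171)) = (48734 + 16347)*(2*(-176)*(-113 + 108*8) - 27) = 65081*(2*(-176)*(-113 + 864) - 27) = 65081*(2*(-176)*751 - 27) = 65081*(-264352 - 27) = 65081*(-264379) = -17206049699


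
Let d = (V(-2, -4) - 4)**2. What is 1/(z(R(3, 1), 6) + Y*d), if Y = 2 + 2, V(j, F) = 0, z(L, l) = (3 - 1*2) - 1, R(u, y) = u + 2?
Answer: 1/64 ≈ 0.015625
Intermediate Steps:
R(u, y) = 2 + u
z(L, l) = 0 (z(L, l) = (3 - 2) - 1 = 1 - 1 = 0)
Y = 4
d = 16 (d = (0 - 4)**2 = (-4)**2 = 16)
1/(z(R(3, 1), 6) + Y*d) = 1/(0 + 4*16) = 1/(0 + 64) = 1/64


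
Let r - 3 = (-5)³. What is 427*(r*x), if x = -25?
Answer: 1302350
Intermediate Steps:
r = -122 (r = 3 + (-5)³ = 3 - 125 = -122)
427*(r*x) = 427*(-122*(-25)) = 427*3050 = 1302350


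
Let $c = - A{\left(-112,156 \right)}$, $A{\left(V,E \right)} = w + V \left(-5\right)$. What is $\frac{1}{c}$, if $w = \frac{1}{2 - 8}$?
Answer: $- \frac{6}{3359} \approx -0.0017862$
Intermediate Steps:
$w = - \frac{1}{6}$ ($w = \frac{1}{-6} = - \frac{1}{6} \approx -0.16667$)
$A{\left(V,E \right)} = - \frac{1}{6} - 5 V$ ($A{\left(V,E \right)} = - \frac{1}{6} + V \left(-5\right) = - \frac{1}{6} - 5 V$)
$c = - \frac{3359}{6}$ ($c = - (- \frac{1}{6} - -560) = - (- \frac{1}{6} + 560) = \left(-1\right) \frac{3359}{6} = - \frac{3359}{6} \approx -559.83$)
$\frac{1}{c} = \frac{1}{- \frac{3359}{6}} = - \frac{6}{3359}$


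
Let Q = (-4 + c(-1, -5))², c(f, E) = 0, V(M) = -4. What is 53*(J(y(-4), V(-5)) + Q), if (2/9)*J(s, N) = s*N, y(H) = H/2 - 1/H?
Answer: 5035/2 ≈ 2517.5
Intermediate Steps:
y(H) = H/2 - 1/H (y(H) = H*(½) - 1/H = H/2 - 1/H)
J(s, N) = 9*N*s/2 (J(s, N) = 9*(s*N)/2 = 9*(N*s)/2 = 9*N*s/2)
Q = 16 (Q = (-4 + 0)² = (-4)² = 16)
53*(J(y(-4), V(-5)) + Q) = 53*((9/2)*(-4)*((½)*(-4) - 1/(-4)) + 16) = 53*((9/2)*(-4)*(-2 - 1*(-¼)) + 16) = 53*((9/2)*(-4)*(-2 + ¼) + 16) = 53*((9/2)*(-4)*(-7/4) + 16) = 53*(63/2 + 16) = 53*(95/2) = 5035/2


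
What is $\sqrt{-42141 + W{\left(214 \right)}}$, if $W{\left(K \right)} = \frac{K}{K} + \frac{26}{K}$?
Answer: $\frac{i \sqrt{482459469}}{107} \approx 205.28 i$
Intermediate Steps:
$W{\left(K \right)} = 1 + \frac{26}{K}$
$\sqrt{-42141 + W{\left(214 \right)}} = \sqrt{-42141 + \frac{26 + 214}{214}} = \sqrt{-42141 + \frac{1}{214} \cdot 240} = \sqrt{-42141 + \frac{120}{107}} = \sqrt{- \frac{4508967}{107}} = \frac{i \sqrt{482459469}}{107}$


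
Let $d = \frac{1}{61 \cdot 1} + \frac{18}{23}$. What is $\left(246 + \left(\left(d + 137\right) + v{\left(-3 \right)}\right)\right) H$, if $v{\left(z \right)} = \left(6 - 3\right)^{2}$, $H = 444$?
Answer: $\frac{244687068}{1403} \approx 1.744 \cdot 10^{5}$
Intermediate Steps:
$v{\left(z \right)} = 9$ ($v{\left(z \right)} = 3^{2} = 9$)
$d = \frac{1121}{1403}$ ($d = \frac{1}{61} \cdot 1 + 18 \cdot \frac{1}{23} = \frac{1}{61} + \frac{18}{23} = \frac{1121}{1403} \approx 0.799$)
$\left(246 + \left(\left(d + 137\right) + v{\left(-3 \right)}\right)\right) H = \left(246 + \left(\left(\frac{1121}{1403} + 137\right) + 9\right)\right) 444 = \left(246 + \left(\frac{193332}{1403} + 9\right)\right) 444 = \left(246 + \frac{205959}{1403}\right) 444 = \frac{551097}{1403} \cdot 444 = \frac{244687068}{1403}$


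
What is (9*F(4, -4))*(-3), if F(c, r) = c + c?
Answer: -216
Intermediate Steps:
F(c, r) = 2*c
(9*F(4, -4))*(-3) = (9*(2*4))*(-3) = (9*8)*(-3) = 72*(-3) = -216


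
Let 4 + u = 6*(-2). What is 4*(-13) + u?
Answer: -68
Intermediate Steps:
u = -16 (u = -4 + 6*(-2) = -4 - 12 = -16)
4*(-13) + u = 4*(-13) - 16 = -52 - 16 = -68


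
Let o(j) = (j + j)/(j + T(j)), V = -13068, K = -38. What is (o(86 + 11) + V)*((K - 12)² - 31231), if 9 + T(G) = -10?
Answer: 4880008235/13 ≈ 3.7539e+8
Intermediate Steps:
T(G) = -19 (T(G) = -9 - 10 = -19)
o(j) = 2*j/(-19 + j) (o(j) = (j + j)/(j - 19) = (2*j)/(-19 + j) = 2*j/(-19 + j))
(o(86 + 11) + V)*((K - 12)² - 31231) = (2*(86 + 11)/(-19 + (86 + 11)) - 13068)*((-38 - 12)² - 31231) = (2*97/(-19 + 97) - 13068)*((-50)² - 31231) = (2*97/78 - 13068)*(2500 - 31231) = (2*97*(1/78) - 13068)*(-28731) = (97/39 - 13068)*(-28731) = -509555/39*(-28731) = 4880008235/13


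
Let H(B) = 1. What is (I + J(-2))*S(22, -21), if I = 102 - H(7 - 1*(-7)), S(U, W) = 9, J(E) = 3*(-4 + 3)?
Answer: 882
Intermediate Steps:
J(E) = -3 (J(E) = 3*(-1) = -3)
I = 101 (I = 102 - 1*1 = 102 - 1 = 101)
(I + J(-2))*S(22, -21) = (101 - 3)*9 = 98*9 = 882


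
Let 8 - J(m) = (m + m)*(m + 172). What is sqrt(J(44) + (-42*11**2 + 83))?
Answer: I*sqrt(23999) ≈ 154.92*I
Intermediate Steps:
J(m) = 8 - 2*m*(172 + m) (J(m) = 8 - (m + m)*(m + 172) = 8 - 2*m*(172 + m))
sqrt(J(44) + (-42*11**2 + 83)) = sqrt((8 - 344*44 - 2*44**2) + (-42*11**2 + 83)) = sqrt((8 - 15136 - 2*1936) + (-42*121 + 83)) = sqrt((8 - 15136 - 3872) + (-5082 + 83)) = sqrt(-19000 - 4999) = sqrt(-23999) = I*sqrt(23999)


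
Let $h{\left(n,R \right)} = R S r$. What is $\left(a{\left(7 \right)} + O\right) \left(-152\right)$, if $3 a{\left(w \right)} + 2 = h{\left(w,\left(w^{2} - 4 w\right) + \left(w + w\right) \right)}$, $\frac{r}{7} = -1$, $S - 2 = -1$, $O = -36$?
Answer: $\frac{53960}{3} \approx 17987.0$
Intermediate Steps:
$S = 1$ ($S = 2 - 1 = 1$)
$r = -7$ ($r = 7 \left(-1\right) = -7$)
$h{\left(n,R \right)} = - 7 R$ ($h{\left(n,R \right)} = R 1 \left(-7\right) = R \left(-7\right) = - 7 R$)
$a{\left(w \right)} = - \frac{2}{3} - \frac{7 w^{2}}{3} + \frac{14 w}{3}$ ($a{\left(w \right)} = - \frac{2}{3} + \frac{\left(-7\right) \left(\left(w^{2} - 4 w\right) + \left(w + w\right)\right)}{3} = - \frac{2}{3} + \frac{\left(-7\right) \left(\left(w^{2} - 4 w\right) + 2 w\right)}{3} = - \frac{2}{3} + \frac{\left(-7\right) \left(w^{2} - 2 w\right)}{3} = - \frac{2}{3} + \frac{- 7 w^{2} + 14 w}{3} = - \frac{2}{3} - \left(- \frac{14 w}{3} + \frac{7 w^{2}}{3}\right) = - \frac{2}{3} - \frac{7 w^{2}}{3} + \frac{14 w}{3}$)
$\left(a{\left(7 \right)} + O\right) \left(-152\right) = \left(\left(- \frac{2}{3} - \frac{49 \left(-2 + 7\right)}{3}\right) - 36\right) \left(-152\right) = \left(\left(- \frac{2}{3} - \frac{49}{3} \cdot 5\right) - 36\right) \left(-152\right) = \left(\left(- \frac{2}{3} - \frac{245}{3}\right) - 36\right) \left(-152\right) = \left(- \frac{247}{3} - 36\right) \left(-152\right) = \left(- \frac{355}{3}\right) \left(-152\right) = \frac{53960}{3}$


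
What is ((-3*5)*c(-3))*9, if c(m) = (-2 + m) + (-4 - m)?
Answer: 810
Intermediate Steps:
c(m) = -6
((-3*5)*c(-3))*9 = (-3*5*(-6))*9 = -15*(-6)*9 = 90*9 = 810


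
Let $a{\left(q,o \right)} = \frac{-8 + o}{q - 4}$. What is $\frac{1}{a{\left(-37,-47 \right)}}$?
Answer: $\frac{41}{55} \approx 0.74545$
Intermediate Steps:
$a{\left(q,o \right)} = \frac{-8 + o}{-4 + q}$
$\frac{1}{a{\left(-37,-47 \right)}} = \frac{1}{\frac{1}{-4 - 37} \left(-8 - 47\right)} = \frac{1}{\frac{1}{-41} \left(-55\right)} = \frac{1}{\left(- \frac{1}{41}\right) \left(-55\right)} = \frac{1}{\frac{55}{41}} = \frac{41}{55}$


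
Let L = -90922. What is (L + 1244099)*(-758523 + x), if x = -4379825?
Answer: -5925424731596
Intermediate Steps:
(L + 1244099)*(-758523 + x) = (-90922 + 1244099)*(-758523 - 4379825) = 1153177*(-5138348) = -5925424731596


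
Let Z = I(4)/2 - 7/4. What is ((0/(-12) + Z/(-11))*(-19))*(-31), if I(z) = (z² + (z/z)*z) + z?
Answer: -24149/44 ≈ -548.84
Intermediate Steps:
I(z) = z² + 2*z (I(z) = (z² + 1*z) + z = (z² + z) + z = (z + z²) + z = z² + 2*z)
Z = 41/4 (Z = (4*(2 + 4))/2 - 7/4 = (4*6)*(½) - 7*¼ = 24*(½) - 7/4 = 12 - 7/4 = 41/4 ≈ 10.250)
((0/(-12) + Z/(-11))*(-19))*(-31) = ((0/(-12) + (41/4)/(-11))*(-19))*(-31) = ((0*(-1/12) + (41/4)*(-1/11))*(-19))*(-31) = ((0 - 41/44)*(-19))*(-31) = -41/44*(-19)*(-31) = (779/44)*(-31) = -24149/44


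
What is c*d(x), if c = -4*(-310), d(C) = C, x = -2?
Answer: -2480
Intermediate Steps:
c = 1240
c*d(x) = 1240*(-2) = -2480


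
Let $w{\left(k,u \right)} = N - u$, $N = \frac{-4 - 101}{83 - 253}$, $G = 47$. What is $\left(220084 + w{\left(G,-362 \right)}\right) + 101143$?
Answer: $\frac{10934047}{34} \approx 3.2159 \cdot 10^{5}$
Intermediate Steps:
$N = \frac{21}{34}$ ($N = - \frac{105}{-170} = \left(-105\right) \left(- \frac{1}{170}\right) = \frac{21}{34} \approx 0.61765$)
$w{\left(k,u \right)} = \frac{21}{34} - u$
$\left(220084 + w{\left(G,-362 \right)}\right) + 101143 = \left(220084 + \left(\frac{21}{34} - -362\right)\right) + 101143 = \left(220084 + \left(\frac{21}{34} + 362\right)\right) + 101143 = \left(220084 + \frac{12329}{34}\right) + 101143 = \frac{7495185}{34} + 101143 = \frac{10934047}{34}$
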